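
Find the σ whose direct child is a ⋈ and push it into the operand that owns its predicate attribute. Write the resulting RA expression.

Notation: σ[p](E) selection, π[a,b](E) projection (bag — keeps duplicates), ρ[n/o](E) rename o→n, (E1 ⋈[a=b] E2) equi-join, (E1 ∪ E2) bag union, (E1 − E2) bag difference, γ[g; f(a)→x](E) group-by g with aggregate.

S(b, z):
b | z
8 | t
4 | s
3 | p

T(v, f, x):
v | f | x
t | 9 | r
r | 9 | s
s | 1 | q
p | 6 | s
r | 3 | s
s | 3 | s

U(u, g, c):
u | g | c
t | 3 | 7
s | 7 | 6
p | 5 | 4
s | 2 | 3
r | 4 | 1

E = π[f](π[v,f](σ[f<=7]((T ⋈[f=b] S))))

σ filters on f, owned by the left side.
E' = π[f](π[v,f]((σ[f<=7](T) ⋈[f=b] S)))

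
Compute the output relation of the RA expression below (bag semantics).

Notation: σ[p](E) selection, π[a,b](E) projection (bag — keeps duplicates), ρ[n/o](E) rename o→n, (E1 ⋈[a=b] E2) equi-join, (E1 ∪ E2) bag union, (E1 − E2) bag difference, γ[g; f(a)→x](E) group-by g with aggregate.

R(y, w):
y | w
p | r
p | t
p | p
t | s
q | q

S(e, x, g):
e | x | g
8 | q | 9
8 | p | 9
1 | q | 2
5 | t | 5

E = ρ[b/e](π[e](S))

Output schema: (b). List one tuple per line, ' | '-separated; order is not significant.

Stepwise |·|:
  S → 4
  π[e](S) → 4
  ρ[b/e](π[e](S)) → 4

== RESULT ==
b
1
5
8
8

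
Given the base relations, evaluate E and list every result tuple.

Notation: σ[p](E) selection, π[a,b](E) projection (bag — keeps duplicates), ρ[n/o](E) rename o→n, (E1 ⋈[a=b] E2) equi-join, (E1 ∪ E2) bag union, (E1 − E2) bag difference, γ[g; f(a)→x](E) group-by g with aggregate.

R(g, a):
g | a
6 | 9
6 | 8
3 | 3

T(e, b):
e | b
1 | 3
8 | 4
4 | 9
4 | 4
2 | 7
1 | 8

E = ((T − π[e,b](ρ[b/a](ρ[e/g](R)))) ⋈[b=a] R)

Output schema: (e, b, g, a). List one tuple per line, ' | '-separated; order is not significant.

Stepwise |·|:
  T → 6
  R → 3
  ρ[e/g](R) → 3
  ρ[b/a](ρ[e/g](R)) → 3
  π[e,b](ρ[b/a](ρ[e/g](R))) → 3
  (T − π[e,b](ρ[b/a](ρ[e/g](R)))) → 6
  R → 3
  ((T − π[e,b](ρ[b/a](ρ[e/g](R)))) ⋈[b=a] R) → 3

== RESULT ==
e | b | g | a
1 | 3 | 3 | 3
1 | 8 | 6 | 8
4 | 9 | 6 | 9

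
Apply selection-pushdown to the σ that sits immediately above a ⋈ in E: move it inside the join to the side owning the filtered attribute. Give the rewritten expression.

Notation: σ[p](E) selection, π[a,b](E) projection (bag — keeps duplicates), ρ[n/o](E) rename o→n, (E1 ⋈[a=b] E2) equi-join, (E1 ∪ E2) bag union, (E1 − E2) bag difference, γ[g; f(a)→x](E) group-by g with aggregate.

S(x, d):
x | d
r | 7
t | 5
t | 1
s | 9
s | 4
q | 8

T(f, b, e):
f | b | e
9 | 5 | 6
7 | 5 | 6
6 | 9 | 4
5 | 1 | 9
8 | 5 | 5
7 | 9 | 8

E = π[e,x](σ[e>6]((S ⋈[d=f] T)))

σ filters on e, owned by the right side.
E' = π[e,x]((S ⋈[d=f] σ[e>6](T)))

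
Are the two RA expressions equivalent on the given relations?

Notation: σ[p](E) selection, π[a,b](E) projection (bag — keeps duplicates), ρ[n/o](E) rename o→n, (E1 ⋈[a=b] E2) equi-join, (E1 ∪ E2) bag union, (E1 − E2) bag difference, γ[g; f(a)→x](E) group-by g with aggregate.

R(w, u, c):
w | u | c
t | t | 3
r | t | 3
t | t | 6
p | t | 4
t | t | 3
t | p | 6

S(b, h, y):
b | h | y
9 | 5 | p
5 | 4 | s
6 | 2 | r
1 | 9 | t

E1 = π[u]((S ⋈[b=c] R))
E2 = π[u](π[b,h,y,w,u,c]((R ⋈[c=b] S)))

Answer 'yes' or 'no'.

E1 per-node cardinality:
  S → 4
  R → 6
  (S ⋈[b=c] R) → 2
  π[u]((S ⋈[b=c] R)) → 2
E2 per-node cardinality:
  R → 6
  S → 4
  (R ⋈[c=b] S) → 2
  π[b,h,y,w,u,c]((R ⋈[c=b] S)) → 2
  π[u](π[b,h,y,w,u,c]((R ⋈[c=b] S))) → 2

E1 and E2 produce the same multiset:
u
p
t

yes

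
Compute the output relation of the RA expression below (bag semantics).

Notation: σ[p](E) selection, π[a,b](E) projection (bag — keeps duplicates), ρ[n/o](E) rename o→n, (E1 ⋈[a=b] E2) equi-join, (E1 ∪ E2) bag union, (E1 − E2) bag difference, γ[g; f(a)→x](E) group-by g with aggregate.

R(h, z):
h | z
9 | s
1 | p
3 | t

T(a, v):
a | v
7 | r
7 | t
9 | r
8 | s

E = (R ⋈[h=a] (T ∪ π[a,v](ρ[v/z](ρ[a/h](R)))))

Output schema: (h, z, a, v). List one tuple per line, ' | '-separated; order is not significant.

Row counts bottom-up:
  R → 3
  T → 4
  R → 3
  ρ[a/h](R) → 3
  ρ[v/z](ρ[a/h](R)) → 3
  π[a,v](ρ[v/z](ρ[a/h](R))) → 3
  (T ∪ π[a,v](ρ[v/z](ρ[a/h](R)))) → 7
  (R ⋈[h=a] (T ∪ π[a,v](ρ[v/z](ρ[a/h](R))))) → 4

== RESULT ==
h | z | a | v
1 | p | 1 | p
3 | t | 3 | t
9 | s | 9 | r
9 | s | 9 | s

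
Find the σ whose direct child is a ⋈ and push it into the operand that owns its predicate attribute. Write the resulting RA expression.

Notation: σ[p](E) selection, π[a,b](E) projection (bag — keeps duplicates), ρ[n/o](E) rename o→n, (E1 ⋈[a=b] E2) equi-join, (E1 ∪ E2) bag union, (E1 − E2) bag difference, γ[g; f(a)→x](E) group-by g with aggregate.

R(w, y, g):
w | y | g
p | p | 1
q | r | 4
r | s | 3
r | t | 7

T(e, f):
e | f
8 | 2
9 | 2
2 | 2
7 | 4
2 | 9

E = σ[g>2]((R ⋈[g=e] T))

σ filters on g, owned by the left side.
E' = (σ[g>2](R) ⋈[g=e] T)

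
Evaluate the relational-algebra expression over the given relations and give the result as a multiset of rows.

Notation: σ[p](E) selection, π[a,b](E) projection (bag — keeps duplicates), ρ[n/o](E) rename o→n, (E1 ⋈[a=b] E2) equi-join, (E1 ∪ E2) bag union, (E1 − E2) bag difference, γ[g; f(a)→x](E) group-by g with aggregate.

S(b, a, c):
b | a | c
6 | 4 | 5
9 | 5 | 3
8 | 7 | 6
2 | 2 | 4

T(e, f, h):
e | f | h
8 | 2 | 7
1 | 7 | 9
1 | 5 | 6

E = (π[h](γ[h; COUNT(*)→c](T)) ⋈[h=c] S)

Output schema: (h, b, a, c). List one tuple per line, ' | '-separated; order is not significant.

Subexpression sizes:
  T → 3
  γ[h; COUNT(*)→c](T) → 3
  π[h](γ[h; COUNT(*)→c](T)) → 3
  S → 4
  (π[h](γ[h; COUNT(*)→c](T)) ⋈[h=c] S) → 1

== RESULT ==
h | b | a | c
6 | 8 | 7 | 6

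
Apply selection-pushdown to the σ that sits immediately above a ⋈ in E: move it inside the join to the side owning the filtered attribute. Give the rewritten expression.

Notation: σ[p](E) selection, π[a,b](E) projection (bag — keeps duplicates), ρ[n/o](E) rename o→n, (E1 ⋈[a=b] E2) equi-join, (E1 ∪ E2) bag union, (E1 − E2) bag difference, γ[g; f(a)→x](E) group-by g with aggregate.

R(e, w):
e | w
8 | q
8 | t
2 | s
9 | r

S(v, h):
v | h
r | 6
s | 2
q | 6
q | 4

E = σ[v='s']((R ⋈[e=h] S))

σ filters on v, owned by the right side.
E' = (R ⋈[e=h] σ[v='s'](S))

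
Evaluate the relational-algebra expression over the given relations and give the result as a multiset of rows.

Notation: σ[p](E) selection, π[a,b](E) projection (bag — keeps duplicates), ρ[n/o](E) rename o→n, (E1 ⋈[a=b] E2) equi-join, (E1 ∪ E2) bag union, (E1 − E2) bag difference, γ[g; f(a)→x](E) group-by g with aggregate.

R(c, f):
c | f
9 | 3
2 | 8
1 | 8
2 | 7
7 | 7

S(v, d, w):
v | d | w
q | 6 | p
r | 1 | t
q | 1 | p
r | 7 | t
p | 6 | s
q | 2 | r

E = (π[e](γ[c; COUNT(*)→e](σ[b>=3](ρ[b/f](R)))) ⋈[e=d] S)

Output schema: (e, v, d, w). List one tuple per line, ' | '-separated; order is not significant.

Stepwise |·|:
  R → 5
  ρ[b/f](R) → 5
  σ[b>=3](ρ[b/f](R)) → 5
  γ[c; COUNT(*)→e](σ[b>=3](ρ[b/f](R))) → 4
  π[e](γ[c; COUNT(*)→e](σ[b>=3](ρ[b/f](R)))) → 4
  S → 6
  (π[e](γ[c; COUNT(*)→e](σ[b>=3](ρ[b/f](R)))) ⋈[e=d] S) → 7

== RESULT ==
e | v | d | w
1 | q | 1 | p
1 | q | 1 | p
1 | q | 1 | p
1 | r | 1 | t
1 | r | 1 | t
1 | r | 1 | t
2 | q | 2 | r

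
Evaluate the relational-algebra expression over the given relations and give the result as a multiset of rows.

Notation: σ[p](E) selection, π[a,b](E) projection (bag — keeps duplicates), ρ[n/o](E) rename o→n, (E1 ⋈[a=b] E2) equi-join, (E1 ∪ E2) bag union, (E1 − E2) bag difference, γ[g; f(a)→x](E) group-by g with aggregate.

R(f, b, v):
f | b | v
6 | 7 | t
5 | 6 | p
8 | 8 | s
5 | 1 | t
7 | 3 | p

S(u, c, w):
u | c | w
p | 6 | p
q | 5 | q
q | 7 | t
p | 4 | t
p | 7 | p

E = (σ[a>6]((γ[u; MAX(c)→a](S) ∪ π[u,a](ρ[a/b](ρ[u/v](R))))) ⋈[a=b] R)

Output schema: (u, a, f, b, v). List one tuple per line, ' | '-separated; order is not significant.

Row counts bottom-up:
  S → 5
  γ[u; MAX(c)→a](S) → 2
  R → 5
  ρ[u/v](R) → 5
  ρ[a/b](ρ[u/v](R)) → 5
  π[u,a](ρ[a/b](ρ[u/v](R))) → 5
  (γ[u; MAX(c)→a](S) ∪ π[u,a](ρ[a/b](ρ[u/v](R)))) → 7
  σ[a>6]((γ[u; MAX(c)→a](S) ∪ π[u,a](ρ[a/b](ρ[u/v](R))))) → 4
  R → 5
  (σ[a>6]((γ[u; MAX(c)→a](S) ∪ π[u,a](ρ[a/b](ρ[u/v](R))))) ⋈[a=b] R) → 4

== RESULT ==
u | a | f | b | v
p | 7 | 6 | 7 | t
q | 7 | 6 | 7 | t
s | 8 | 8 | 8 | s
t | 7 | 6 | 7 | t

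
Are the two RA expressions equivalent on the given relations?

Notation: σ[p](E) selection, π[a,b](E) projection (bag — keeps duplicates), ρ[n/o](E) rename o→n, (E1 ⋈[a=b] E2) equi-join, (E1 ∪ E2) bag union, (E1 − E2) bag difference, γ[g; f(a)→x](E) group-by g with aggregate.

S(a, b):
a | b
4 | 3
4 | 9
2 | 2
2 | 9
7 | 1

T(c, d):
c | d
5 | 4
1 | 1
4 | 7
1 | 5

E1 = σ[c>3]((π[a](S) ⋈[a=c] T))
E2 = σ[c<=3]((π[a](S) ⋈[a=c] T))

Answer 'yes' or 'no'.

E1 per-node cardinality:
  S → 5
  π[a](S) → 5
  T → 4
  (π[a](S) ⋈[a=c] T) → 2
  σ[c>3]((π[a](S) ⋈[a=c] T)) → 2
E2 per-node cardinality:
  S → 5
  π[a](S) → 5
  T → 4
  (π[a](S) ⋈[a=c] T) → 2
  σ[c<=3]((π[a](S) ⋈[a=c] T)) → 0

E1 result:
a | c | d
4 | 4 | 7
4 | 4 | 7
E2 result:
a | c | d
(0 rows)
Witness: (4, 4, 7) appears 2× in E1 but 0× in E2.

no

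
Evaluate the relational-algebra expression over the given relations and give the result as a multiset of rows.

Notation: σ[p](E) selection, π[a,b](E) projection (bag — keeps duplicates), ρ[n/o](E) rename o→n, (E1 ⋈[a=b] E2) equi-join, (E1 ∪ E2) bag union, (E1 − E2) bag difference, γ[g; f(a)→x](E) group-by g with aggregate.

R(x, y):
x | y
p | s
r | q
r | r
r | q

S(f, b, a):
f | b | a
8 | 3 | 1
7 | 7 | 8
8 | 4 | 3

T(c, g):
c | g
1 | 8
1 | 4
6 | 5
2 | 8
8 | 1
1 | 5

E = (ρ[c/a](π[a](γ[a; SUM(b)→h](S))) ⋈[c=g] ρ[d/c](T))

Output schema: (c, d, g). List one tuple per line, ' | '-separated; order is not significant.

Subexpression sizes:
  S → 3
  γ[a; SUM(b)→h](S) → 3
  π[a](γ[a; SUM(b)→h](S)) → 3
  ρ[c/a](π[a](γ[a; SUM(b)→h](S))) → 3
  T → 6
  ρ[d/c](T) → 6
  (ρ[c/a](π[a](γ[a; SUM(b)→h](S))) ⋈[c=g] ρ[d/c](T)) → 3

== RESULT ==
c | d | g
1 | 8 | 1
8 | 1 | 8
8 | 2 | 8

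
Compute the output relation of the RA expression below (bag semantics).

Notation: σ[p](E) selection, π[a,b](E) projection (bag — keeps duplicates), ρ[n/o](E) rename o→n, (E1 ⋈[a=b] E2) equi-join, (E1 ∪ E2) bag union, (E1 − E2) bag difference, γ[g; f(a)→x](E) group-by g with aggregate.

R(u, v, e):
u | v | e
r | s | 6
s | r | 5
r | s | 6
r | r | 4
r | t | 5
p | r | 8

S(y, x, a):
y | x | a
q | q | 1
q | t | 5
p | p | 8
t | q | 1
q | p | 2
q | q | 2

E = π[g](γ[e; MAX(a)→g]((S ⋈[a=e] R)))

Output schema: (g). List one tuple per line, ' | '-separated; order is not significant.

Per-node cardinality:
  S → 6
  R → 6
  (S ⋈[a=e] R) → 3
  γ[e; MAX(a)→g]((S ⋈[a=e] R)) → 2
  π[g](γ[e; MAX(a)→g]((S ⋈[a=e] R))) → 2

== RESULT ==
g
5
8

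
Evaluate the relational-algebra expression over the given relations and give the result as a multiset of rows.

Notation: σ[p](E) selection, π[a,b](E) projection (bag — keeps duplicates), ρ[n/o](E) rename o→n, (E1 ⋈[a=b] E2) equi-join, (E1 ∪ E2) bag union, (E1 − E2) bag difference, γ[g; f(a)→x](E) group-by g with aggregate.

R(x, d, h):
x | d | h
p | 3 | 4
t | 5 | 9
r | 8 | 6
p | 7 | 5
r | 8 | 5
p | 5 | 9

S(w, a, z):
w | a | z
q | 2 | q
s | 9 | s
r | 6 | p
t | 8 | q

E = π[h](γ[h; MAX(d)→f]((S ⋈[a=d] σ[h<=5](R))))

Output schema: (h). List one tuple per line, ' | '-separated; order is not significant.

Row counts bottom-up:
  S → 4
  R → 6
  σ[h<=5](R) → 3
  (S ⋈[a=d] σ[h<=5](R)) → 1
  γ[h; MAX(d)→f]((S ⋈[a=d] σ[h<=5](R))) → 1
  π[h](γ[h; MAX(d)→f]((S ⋈[a=d] σ[h<=5](R)))) → 1

== RESULT ==
h
5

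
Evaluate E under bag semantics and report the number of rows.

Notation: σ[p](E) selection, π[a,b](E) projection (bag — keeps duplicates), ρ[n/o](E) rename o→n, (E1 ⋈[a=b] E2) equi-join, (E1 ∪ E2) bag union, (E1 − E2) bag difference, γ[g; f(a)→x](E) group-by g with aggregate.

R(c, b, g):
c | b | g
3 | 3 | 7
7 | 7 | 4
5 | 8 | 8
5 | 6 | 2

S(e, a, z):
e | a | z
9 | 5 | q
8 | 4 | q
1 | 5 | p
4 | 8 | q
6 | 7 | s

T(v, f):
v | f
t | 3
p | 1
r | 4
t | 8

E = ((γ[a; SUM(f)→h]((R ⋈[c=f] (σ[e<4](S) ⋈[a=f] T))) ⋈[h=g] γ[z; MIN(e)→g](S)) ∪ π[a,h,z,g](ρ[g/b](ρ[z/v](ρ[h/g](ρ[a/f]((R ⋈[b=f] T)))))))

Subexpression sizes:
  R → 4
  S → 5
  σ[e<4](S) → 1
  T → 4
  (σ[e<4](S) ⋈[a=f] T) → 0
  (R ⋈[c=f] (σ[e<4](S) ⋈[a=f] T)) → 0
  γ[a; SUM(f)→h]((R ⋈[c=f] (σ[e<4](S) ⋈[a=f] T))) → 0
  S → 5
  γ[z; MIN(e)→g](S) → 3
  (γ[a; SUM(f)→h]((R ⋈[c=f] (σ[e<4](S) ⋈[a=f] T))) ⋈[h=g] γ[z; MIN(e)→g](S)) → 0
  R → 4
  T → 4
  (R ⋈[b=f] T) → 2
  ρ[a/f]((R ⋈[b=f] T)) → 2
  ρ[h/g](ρ[a/f]((R ⋈[b=f] T))) → 2
  ρ[z/v](ρ[h/g](ρ[a/f]((R ⋈[b=f] T)))) → 2
  ρ[g/b](ρ[z/v](ρ[h/g](ρ[a/f]((R ⋈[b=f] T))))) → 2
  π[a,h,z,g](ρ[g/b](ρ[z/v](ρ[h/g](ρ[a/f]((R ⋈[b=f] T)))))) → 2
  ((γ[a; SUM(f)→h]((R ⋈[c=f] (σ[e<4](S) ⋈[a=f] T))) ⋈[h=g] γ[z; MIN(e)→g](S)) ∪ π[a,h,z,g](ρ[g/b](ρ[z/v](ρ[h/g](ρ[a/f]((R ⋈[b=f] T))))))) → 2

|E| = 2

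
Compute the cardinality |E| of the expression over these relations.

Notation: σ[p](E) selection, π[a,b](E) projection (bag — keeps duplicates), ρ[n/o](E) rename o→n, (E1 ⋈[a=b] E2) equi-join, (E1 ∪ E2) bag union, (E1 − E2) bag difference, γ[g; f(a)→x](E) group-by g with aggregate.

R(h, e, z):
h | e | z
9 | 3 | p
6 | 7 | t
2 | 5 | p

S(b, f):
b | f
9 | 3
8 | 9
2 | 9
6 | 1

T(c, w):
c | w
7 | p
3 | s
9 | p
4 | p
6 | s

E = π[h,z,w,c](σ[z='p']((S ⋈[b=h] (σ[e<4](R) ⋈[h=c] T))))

Per-node cardinality:
  S → 4
  R → 3
  σ[e<4](R) → 1
  T → 5
  (σ[e<4](R) ⋈[h=c] T) → 1
  (S ⋈[b=h] (σ[e<4](R) ⋈[h=c] T)) → 1
  σ[z='p']((S ⋈[b=h] (σ[e<4](R) ⋈[h=c] T))) → 1
  π[h,z,w,c](σ[z='p']((S ⋈[b=h] (σ[e<4](R) ⋈[h=c] T)))) → 1

|E| = 1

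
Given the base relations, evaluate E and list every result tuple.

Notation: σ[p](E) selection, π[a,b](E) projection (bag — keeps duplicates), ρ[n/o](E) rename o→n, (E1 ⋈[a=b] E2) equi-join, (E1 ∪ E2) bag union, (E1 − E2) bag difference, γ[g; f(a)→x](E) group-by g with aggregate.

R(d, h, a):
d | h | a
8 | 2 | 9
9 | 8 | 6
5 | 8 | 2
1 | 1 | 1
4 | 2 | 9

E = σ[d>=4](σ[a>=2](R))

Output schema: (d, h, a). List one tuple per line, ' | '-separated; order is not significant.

Stepwise |·|:
  R → 5
  σ[a>=2](R) → 4
  σ[d>=4](σ[a>=2](R)) → 4

== RESULT ==
d | h | a
4 | 2 | 9
5 | 8 | 2
8 | 2 | 9
9 | 8 | 6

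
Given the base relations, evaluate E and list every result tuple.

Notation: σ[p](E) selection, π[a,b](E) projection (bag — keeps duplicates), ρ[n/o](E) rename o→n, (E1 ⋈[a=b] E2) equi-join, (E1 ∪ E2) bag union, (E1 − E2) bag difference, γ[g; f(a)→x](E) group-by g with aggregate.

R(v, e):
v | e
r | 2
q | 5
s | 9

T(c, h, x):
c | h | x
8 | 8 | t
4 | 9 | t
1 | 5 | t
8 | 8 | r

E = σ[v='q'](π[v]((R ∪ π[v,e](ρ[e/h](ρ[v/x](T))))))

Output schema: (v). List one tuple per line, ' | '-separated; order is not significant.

Row counts bottom-up:
  R → 3
  T → 4
  ρ[v/x](T) → 4
  ρ[e/h](ρ[v/x](T)) → 4
  π[v,e](ρ[e/h](ρ[v/x](T))) → 4
  (R ∪ π[v,e](ρ[e/h](ρ[v/x](T)))) → 7
  π[v]((R ∪ π[v,e](ρ[e/h](ρ[v/x](T))))) → 7
  σ[v='q'](π[v]((R ∪ π[v,e](ρ[e/h](ρ[v/x](T)))))) → 1

== RESULT ==
v
q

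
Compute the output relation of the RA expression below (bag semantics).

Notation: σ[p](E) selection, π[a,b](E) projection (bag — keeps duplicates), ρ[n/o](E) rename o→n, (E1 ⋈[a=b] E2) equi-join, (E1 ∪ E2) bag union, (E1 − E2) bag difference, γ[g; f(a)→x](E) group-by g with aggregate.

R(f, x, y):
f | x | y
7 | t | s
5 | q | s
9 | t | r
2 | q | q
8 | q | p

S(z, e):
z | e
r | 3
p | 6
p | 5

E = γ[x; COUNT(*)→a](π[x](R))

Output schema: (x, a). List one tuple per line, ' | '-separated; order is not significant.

Per-node cardinality:
  R → 5
  π[x](R) → 5
  γ[x; COUNT(*)→a](π[x](R)) → 2

== RESULT ==
x | a
q | 3
t | 2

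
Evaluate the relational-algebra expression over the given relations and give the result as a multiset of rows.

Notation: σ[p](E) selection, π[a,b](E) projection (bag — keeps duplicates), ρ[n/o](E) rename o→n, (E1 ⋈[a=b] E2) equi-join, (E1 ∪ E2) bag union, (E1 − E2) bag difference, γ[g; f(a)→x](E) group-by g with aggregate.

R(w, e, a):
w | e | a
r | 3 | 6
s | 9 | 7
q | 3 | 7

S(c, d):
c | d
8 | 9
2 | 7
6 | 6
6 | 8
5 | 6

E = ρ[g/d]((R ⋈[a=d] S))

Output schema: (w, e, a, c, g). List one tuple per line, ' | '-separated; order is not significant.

Subexpression sizes:
  R → 3
  S → 5
  (R ⋈[a=d] S) → 4
  ρ[g/d]((R ⋈[a=d] S)) → 4

== RESULT ==
w | e | a | c | g
q | 3 | 7 | 2 | 7
r | 3 | 6 | 5 | 6
r | 3 | 6 | 6 | 6
s | 9 | 7 | 2 | 7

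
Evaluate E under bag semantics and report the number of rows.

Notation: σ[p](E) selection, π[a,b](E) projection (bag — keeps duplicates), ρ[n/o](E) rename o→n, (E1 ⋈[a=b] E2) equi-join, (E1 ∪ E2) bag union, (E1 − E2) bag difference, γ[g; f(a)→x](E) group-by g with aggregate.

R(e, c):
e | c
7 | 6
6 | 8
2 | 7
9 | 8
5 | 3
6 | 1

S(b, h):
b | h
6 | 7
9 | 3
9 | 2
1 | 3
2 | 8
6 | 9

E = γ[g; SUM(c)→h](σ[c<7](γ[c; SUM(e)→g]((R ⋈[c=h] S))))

Per-node cardinality:
  R → 6
  S → 6
  (R ⋈[c=h] S) → 5
  γ[c; SUM(e)→g]((R ⋈[c=h] S)) → 3
  σ[c<7](γ[c; SUM(e)→g]((R ⋈[c=h] S))) → 1
  γ[g; SUM(c)→h](σ[c<7](γ[c; SUM(e)→g]((R ⋈[c=h] S)))) → 1

|E| = 1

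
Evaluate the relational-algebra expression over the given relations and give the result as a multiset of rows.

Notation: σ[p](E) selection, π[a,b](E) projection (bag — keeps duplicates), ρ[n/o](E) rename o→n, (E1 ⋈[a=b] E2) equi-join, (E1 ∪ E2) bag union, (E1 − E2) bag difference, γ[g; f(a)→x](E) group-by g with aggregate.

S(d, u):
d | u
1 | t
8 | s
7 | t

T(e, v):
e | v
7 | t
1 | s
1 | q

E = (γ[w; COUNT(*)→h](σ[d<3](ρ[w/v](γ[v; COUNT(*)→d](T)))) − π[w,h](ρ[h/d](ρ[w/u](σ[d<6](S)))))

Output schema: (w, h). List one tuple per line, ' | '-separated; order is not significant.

Per-node cardinality:
  T → 3
  γ[v; COUNT(*)→d](T) → 3
  ρ[w/v](γ[v; COUNT(*)→d](T)) → 3
  σ[d<3](ρ[w/v](γ[v; COUNT(*)→d](T))) → 3
  γ[w; COUNT(*)→h](σ[d<3](ρ[w/v](γ[v; COUNT(*)→d](T)))) → 3
  S → 3
  σ[d<6](S) → 1
  ρ[w/u](σ[d<6](S)) → 1
  ρ[h/d](ρ[w/u](σ[d<6](S))) → 1
  π[w,h](ρ[h/d](ρ[w/u](σ[d<6](S)))) → 1
  (γ[w; COUNT(*)→h](σ[d<3](ρ[w/v](γ[v; COUNT(*)→d](T)))) − π[w,h](ρ[h/d](ρ[w/u](σ[d<6](S))))) → 2

== RESULT ==
w | h
q | 1
s | 1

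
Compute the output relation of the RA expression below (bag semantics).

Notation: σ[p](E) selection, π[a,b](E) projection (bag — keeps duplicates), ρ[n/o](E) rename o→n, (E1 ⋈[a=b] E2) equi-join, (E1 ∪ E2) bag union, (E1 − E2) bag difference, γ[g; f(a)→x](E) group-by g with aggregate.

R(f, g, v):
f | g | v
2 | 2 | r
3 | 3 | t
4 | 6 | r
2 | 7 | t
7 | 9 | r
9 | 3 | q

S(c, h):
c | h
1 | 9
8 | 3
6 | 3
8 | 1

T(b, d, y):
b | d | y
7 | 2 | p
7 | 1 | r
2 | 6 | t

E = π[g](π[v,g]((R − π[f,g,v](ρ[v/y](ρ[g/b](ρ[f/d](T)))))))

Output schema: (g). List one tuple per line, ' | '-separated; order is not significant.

Per-node cardinality:
  R → 6
  T → 3
  ρ[f/d](T) → 3
  ρ[g/b](ρ[f/d](T)) → 3
  ρ[v/y](ρ[g/b](ρ[f/d](T))) → 3
  π[f,g,v](ρ[v/y](ρ[g/b](ρ[f/d](T)))) → 3
  (R − π[f,g,v](ρ[v/y](ρ[g/b](ρ[f/d](T))))) → 6
  π[v,g]((R − π[f,g,v](ρ[v/y](ρ[g/b](ρ[f/d](T)))))) → 6
  π[g](π[v,g]((R − π[f,g,v](ρ[v/y](ρ[g/b](ρ[f/d](T))))))) → 6

== RESULT ==
g
2
3
3
6
7
9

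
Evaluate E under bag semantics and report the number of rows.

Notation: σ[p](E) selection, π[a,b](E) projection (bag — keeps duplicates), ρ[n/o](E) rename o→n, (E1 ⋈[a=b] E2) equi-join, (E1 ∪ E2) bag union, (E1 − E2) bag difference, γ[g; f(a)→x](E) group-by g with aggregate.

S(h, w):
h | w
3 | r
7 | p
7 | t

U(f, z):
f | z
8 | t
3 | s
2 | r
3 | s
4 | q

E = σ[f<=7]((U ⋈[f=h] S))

Subexpression sizes:
  U → 5
  S → 3
  (U ⋈[f=h] S) → 2
  σ[f<=7]((U ⋈[f=h] S)) → 2

|E| = 2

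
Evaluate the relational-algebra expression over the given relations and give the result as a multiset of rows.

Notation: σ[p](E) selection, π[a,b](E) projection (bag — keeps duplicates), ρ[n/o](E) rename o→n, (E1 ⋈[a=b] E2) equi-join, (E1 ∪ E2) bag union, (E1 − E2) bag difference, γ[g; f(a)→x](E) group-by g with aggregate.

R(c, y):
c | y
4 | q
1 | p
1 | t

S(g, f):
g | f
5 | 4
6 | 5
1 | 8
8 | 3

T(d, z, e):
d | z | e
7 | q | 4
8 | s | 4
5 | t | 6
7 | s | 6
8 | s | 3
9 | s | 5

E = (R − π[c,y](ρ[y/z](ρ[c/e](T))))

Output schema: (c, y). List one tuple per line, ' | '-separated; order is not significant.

Subexpression sizes:
  R → 3
  T → 6
  ρ[c/e](T) → 6
  ρ[y/z](ρ[c/e](T)) → 6
  π[c,y](ρ[y/z](ρ[c/e](T))) → 6
  (R − π[c,y](ρ[y/z](ρ[c/e](T)))) → 2

== RESULT ==
c | y
1 | p
1 | t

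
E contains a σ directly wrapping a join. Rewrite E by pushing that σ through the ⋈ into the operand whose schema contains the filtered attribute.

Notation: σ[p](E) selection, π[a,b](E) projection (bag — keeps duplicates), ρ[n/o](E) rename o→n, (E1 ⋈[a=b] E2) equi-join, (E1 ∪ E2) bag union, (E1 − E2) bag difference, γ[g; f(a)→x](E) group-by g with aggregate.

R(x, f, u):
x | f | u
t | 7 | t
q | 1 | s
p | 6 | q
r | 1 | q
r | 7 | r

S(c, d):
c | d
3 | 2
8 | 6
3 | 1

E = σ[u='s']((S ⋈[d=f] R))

σ filters on u, owned by the right side.
E' = (S ⋈[d=f] σ[u='s'](R))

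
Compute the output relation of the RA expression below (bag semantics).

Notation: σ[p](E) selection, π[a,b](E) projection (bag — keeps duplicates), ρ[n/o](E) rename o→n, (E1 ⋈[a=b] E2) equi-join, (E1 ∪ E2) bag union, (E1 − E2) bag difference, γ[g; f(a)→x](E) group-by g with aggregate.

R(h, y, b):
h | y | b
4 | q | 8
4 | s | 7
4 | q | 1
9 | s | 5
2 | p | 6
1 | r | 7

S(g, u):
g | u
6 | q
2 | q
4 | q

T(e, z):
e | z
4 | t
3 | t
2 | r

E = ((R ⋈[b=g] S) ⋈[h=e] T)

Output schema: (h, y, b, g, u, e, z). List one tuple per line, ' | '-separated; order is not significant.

Stepwise |·|:
  R → 6
  S → 3
  (R ⋈[b=g] S) → 1
  T → 3
  ((R ⋈[b=g] S) ⋈[h=e] T) → 1

== RESULT ==
h | y | b | g | u | e | z
2 | p | 6 | 6 | q | 2 | r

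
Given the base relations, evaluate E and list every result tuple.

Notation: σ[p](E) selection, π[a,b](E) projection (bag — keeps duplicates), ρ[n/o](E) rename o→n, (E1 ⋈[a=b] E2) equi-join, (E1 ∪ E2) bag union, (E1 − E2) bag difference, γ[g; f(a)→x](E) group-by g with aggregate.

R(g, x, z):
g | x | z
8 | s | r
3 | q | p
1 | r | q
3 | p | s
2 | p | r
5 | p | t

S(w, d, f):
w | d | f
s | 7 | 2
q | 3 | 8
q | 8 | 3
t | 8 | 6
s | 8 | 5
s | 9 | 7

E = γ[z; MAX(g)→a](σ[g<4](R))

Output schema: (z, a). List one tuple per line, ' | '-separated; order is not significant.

Row counts bottom-up:
  R → 6
  σ[g<4](R) → 4
  γ[z; MAX(g)→a](σ[g<4](R)) → 4

== RESULT ==
z | a
p | 3
q | 1
r | 2
s | 3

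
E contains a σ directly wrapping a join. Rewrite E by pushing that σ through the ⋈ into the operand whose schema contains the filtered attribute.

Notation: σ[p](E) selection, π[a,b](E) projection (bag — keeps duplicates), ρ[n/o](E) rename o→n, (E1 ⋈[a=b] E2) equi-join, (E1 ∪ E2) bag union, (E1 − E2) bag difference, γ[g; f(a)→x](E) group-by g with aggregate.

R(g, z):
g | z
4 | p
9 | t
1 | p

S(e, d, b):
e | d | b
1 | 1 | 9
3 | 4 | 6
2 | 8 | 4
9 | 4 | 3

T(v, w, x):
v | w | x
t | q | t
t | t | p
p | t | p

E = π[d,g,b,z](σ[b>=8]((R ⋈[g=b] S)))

σ filters on b, owned by the right side.
E' = π[d,g,b,z]((R ⋈[g=b] σ[b>=8](S)))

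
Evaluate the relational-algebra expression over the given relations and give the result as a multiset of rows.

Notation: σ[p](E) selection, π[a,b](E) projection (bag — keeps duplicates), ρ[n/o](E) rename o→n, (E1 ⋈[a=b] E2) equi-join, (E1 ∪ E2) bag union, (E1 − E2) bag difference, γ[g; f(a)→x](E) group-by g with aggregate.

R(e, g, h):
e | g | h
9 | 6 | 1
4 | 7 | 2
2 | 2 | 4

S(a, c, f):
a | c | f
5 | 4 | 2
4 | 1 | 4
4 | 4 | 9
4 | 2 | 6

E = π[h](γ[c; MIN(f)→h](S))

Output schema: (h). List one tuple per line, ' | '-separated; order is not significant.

Stepwise |·|:
  S → 4
  γ[c; MIN(f)→h](S) → 3
  π[h](γ[c; MIN(f)→h](S)) → 3

== RESULT ==
h
2
4
6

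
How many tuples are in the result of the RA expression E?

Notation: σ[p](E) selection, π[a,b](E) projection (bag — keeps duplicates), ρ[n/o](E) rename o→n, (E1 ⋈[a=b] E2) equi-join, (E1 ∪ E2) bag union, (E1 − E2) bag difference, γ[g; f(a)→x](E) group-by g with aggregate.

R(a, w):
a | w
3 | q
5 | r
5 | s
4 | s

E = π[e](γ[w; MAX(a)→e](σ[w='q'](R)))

Stepwise |·|:
  R → 4
  σ[w='q'](R) → 1
  γ[w; MAX(a)→e](σ[w='q'](R)) → 1
  π[e](γ[w; MAX(a)→e](σ[w='q'](R))) → 1

|E| = 1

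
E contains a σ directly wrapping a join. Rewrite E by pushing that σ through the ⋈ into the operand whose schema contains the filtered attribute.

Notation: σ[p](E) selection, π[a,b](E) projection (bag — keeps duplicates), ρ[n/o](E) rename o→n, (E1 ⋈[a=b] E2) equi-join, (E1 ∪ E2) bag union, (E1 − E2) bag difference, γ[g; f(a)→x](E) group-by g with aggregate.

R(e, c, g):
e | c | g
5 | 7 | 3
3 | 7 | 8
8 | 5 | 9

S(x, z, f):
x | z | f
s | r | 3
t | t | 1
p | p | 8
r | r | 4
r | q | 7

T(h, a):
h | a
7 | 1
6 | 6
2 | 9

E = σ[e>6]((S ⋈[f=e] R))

σ filters on e, owned by the right side.
E' = (S ⋈[f=e] σ[e>6](R))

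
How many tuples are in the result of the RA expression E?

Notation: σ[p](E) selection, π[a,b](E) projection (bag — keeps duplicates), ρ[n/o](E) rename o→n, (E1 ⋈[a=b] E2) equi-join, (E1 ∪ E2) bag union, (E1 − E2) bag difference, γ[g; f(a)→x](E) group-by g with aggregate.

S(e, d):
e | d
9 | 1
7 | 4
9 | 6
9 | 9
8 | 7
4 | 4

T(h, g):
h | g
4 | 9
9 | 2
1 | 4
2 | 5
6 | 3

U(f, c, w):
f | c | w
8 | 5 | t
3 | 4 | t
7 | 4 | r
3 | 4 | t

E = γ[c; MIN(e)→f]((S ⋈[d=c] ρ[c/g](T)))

Subexpression sizes:
  S → 6
  T → 5
  ρ[c/g](T) → 5
  (S ⋈[d=c] ρ[c/g](T)) → 3
  γ[c; MIN(e)→f]((S ⋈[d=c] ρ[c/g](T))) → 2

|E| = 2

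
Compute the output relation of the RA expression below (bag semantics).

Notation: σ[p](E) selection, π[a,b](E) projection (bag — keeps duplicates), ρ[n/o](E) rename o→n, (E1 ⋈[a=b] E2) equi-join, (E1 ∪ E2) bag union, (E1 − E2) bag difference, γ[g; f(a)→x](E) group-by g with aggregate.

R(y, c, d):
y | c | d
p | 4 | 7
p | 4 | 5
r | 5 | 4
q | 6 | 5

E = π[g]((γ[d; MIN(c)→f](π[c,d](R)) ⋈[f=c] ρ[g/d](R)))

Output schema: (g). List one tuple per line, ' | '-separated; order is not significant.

Subexpression sizes:
  R → 4
  π[c,d](R) → 4
  γ[d; MIN(c)→f](π[c,d](R)) → 3
  R → 4
  ρ[g/d](R) → 4
  (γ[d; MIN(c)→f](π[c,d](R)) ⋈[f=c] ρ[g/d](R)) → 5
  π[g]((γ[d; MIN(c)→f](π[c,d](R)) ⋈[f=c] ρ[g/d](R))) → 5

== RESULT ==
g
4
5
5
7
7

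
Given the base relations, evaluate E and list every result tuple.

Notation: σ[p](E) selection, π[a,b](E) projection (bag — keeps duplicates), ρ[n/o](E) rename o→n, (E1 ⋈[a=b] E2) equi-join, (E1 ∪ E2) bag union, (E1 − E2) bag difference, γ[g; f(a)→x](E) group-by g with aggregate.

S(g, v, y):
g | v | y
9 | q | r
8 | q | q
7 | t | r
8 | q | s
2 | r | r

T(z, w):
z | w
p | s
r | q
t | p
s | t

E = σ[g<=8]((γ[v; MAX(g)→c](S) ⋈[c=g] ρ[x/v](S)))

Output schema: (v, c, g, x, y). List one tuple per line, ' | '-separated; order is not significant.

Subexpression sizes:
  S → 5
  γ[v; MAX(g)→c](S) → 3
  S → 5
  ρ[x/v](S) → 5
  (γ[v; MAX(g)→c](S) ⋈[c=g] ρ[x/v](S)) → 3
  σ[g<=8]((γ[v; MAX(g)→c](S) ⋈[c=g] ρ[x/v](S))) → 2

== RESULT ==
v | c | g | x | y
r | 2 | 2 | r | r
t | 7 | 7 | t | r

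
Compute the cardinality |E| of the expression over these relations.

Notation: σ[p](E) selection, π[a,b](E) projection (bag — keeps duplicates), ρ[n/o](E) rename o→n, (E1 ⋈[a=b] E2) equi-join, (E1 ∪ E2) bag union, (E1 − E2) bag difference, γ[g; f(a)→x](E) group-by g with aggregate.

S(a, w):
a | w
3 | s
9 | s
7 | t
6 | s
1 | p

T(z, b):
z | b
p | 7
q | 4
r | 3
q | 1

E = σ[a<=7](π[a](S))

Subexpression sizes:
  S → 5
  π[a](S) → 5
  σ[a<=7](π[a](S)) → 4

|E| = 4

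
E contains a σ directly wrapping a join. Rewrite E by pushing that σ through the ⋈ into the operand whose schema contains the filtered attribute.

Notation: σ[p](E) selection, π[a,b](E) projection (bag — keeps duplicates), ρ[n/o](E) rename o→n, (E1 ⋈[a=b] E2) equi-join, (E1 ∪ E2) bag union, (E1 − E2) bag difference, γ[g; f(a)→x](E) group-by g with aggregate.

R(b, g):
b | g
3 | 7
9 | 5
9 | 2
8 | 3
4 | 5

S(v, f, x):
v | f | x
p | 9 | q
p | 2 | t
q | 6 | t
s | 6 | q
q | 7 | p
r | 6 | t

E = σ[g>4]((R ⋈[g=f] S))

σ filters on g, owned by the left side.
E' = (σ[g>4](R) ⋈[g=f] S)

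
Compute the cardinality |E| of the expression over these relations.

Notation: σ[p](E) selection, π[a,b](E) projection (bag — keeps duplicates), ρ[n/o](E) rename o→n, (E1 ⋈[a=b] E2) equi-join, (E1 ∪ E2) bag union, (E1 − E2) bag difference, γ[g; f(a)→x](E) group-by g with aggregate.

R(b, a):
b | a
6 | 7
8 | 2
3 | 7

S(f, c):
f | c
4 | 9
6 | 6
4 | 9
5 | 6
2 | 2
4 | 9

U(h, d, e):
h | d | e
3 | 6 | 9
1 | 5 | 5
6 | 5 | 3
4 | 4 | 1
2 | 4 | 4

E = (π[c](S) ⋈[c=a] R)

Stepwise |·|:
  S → 6
  π[c](S) → 6
  R → 3
  (π[c](S) ⋈[c=a] R) → 1

|E| = 1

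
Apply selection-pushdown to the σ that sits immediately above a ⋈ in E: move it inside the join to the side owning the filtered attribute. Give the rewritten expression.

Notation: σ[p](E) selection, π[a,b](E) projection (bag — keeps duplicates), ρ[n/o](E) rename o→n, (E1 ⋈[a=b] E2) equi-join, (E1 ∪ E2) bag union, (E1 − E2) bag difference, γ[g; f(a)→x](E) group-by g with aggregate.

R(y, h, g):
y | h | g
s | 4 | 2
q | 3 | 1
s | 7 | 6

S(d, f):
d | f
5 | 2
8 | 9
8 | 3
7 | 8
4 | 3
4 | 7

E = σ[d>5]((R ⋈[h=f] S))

σ filters on d, owned by the right side.
E' = (R ⋈[h=f] σ[d>5](S))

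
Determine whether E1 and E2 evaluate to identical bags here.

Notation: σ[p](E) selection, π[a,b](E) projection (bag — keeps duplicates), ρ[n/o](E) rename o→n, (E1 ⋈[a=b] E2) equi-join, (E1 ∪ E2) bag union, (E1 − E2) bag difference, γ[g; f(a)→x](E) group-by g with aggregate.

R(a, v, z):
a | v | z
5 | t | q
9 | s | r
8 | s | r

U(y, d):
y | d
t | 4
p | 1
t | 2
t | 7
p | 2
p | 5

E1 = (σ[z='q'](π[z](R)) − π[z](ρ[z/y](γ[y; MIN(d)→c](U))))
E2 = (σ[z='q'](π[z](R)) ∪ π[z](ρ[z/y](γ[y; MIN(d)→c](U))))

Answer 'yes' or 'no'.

E1 per-node cardinality:
  R → 3
  π[z](R) → 3
  σ[z='q'](π[z](R)) → 1
  U → 6
  γ[y; MIN(d)→c](U) → 2
  ρ[z/y](γ[y; MIN(d)→c](U)) → 2
  π[z](ρ[z/y](γ[y; MIN(d)→c](U))) → 2
  (σ[z='q'](π[z](R)) − π[z](ρ[z/y](γ[y; MIN(d)→c](U)))) → 1
E2 per-node cardinality:
  R → 3
  π[z](R) → 3
  σ[z='q'](π[z](R)) → 1
  U → 6
  γ[y; MIN(d)→c](U) → 2
  ρ[z/y](γ[y; MIN(d)→c](U)) → 2
  π[z](ρ[z/y](γ[y; MIN(d)→c](U))) → 2
  (σ[z='q'](π[z](R)) ∪ π[z](ρ[z/y](γ[y; MIN(d)→c](U)))) → 3

E1 result:
z
q
E2 result:
z
p
q
t
Witness: ('t',) appears 0× in E1 but 1× in E2.

no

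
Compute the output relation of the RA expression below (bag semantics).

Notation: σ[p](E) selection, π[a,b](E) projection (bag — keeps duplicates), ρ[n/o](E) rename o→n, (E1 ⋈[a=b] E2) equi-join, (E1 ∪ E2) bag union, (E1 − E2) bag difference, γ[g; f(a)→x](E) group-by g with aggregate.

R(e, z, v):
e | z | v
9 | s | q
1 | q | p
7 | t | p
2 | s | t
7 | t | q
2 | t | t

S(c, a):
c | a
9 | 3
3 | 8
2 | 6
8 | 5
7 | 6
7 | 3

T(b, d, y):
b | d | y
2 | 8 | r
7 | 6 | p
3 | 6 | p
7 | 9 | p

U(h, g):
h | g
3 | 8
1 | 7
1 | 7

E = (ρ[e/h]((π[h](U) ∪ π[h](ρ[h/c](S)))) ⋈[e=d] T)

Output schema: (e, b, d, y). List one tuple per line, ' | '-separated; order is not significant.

Subexpression sizes:
  U → 3
  π[h](U) → 3
  S → 6
  ρ[h/c](S) → 6
  π[h](ρ[h/c](S)) → 6
  (π[h](U) ∪ π[h](ρ[h/c](S))) → 9
  ρ[e/h]((π[h](U) ∪ π[h](ρ[h/c](S)))) → 9
  T → 4
  (ρ[e/h]((π[h](U) ∪ π[h](ρ[h/c](S)))) ⋈[e=d] T) → 2

== RESULT ==
e | b | d | y
8 | 2 | 8 | r
9 | 7 | 9 | p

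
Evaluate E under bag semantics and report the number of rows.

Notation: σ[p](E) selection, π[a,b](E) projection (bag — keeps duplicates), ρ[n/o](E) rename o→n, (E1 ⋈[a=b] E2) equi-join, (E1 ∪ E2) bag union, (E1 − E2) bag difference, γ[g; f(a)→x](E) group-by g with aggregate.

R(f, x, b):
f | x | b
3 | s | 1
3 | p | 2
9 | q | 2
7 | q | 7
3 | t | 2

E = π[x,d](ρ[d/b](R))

Row counts bottom-up:
  R → 5
  ρ[d/b](R) → 5
  π[x,d](ρ[d/b](R)) → 5

|E| = 5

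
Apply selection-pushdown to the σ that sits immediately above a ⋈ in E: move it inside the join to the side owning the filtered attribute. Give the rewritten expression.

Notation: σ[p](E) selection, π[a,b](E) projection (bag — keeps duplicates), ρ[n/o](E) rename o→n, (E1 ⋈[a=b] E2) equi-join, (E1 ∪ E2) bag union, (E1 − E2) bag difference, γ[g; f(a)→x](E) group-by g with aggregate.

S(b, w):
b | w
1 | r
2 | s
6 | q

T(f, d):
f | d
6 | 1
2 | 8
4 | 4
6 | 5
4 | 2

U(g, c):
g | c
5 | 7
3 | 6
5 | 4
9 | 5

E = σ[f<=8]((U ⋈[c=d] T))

σ filters on f, owned by the right side.
E' = (U ⋈[c=d] σ[f<=8](T))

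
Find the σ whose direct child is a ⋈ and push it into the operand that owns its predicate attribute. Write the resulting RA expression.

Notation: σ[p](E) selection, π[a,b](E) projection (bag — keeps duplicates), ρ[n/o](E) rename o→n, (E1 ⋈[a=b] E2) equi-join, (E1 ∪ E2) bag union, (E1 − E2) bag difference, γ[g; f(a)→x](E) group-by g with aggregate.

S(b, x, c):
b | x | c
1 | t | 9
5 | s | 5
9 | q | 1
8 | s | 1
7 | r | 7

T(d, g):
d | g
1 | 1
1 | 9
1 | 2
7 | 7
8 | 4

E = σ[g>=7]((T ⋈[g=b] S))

σ filters on g, owned by the left side.
E' = (σ[g>=7](T) ⋈[g=b] S)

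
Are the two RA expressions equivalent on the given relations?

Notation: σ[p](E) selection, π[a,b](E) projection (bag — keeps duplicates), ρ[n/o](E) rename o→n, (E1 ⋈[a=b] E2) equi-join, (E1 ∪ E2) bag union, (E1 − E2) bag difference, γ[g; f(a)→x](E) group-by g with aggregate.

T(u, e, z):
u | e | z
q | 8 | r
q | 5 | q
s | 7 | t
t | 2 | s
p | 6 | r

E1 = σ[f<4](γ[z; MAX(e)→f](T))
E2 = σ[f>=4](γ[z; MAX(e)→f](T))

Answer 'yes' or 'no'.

E1 row counts bottom-up:
  T → 5
  γ[z; MAX(e)→f](T) → 4
  σ[f<4](γ[z; MAX(e)→f](T)) → 1
E2 row counts bottom-up:
  T → 5
  γ[z; MAX(e)→f](T) → 4
  σ[f>=4](γ[z; MAX(e)→f](T)) → 3

E1 result:
z | f
s | 2
E2 result:
z | f
q | 5
r | 8
t | 7
Witness: ('r', 8) appears 0× in E1 but 1× in E2.

no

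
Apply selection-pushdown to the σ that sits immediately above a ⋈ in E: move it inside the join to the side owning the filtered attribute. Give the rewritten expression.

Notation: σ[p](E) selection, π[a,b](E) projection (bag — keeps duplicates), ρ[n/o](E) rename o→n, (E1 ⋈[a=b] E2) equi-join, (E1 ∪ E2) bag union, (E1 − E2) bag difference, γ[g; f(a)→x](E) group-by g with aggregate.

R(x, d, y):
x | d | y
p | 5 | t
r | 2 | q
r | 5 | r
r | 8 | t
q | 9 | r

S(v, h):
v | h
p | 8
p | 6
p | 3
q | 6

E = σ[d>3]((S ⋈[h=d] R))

σ filters on d, owned by the right side.
E' = (S ⋈[h=d] σ[d>3](R))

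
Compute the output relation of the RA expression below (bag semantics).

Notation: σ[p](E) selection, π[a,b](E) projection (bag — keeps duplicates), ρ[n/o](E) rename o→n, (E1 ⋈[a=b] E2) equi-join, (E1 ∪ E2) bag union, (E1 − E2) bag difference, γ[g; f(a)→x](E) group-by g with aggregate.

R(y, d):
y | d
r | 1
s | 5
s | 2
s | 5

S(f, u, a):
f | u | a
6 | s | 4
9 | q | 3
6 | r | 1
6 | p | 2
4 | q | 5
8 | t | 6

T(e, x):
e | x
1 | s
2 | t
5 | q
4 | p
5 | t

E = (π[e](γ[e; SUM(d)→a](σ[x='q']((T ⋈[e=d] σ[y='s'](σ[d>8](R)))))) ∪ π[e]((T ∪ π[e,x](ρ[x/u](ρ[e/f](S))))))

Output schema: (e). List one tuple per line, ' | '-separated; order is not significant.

Stepwise |·|:
  T → 5
  R → 4
  σ[d>8](R) → 0
  σ[y='s'](σ[d>8](R)) → 0
  (T ⋈[e=d] σ[y='s'](σ[d>8](R))) → 0
  σ[x='q']((T ⋈[e=d] σ[y='s'](σ[d>8](R)))) → 0
  γ[e; SUM(d)→a](σ[x='q']((T ⋈[e=d] σ[y='s'](σ[d>8](R))))) → 0
  π[e](γ[e; SUM(d)→a](σ[x='q']((T ⋈[e=d] σ[y='s'](σ[d>8](R)))))) → 0
  T → 5
  S → 6
  ρ[e/f](S) → 6
  ρ[x/u](ρ[e/f](S)) → 6
  π[e,x](ρ[x/u](ρ[e/f](S))) → 6
  (T ∪ π[e,x](ρ[x/u](ρ[e/f](S)))) → 11
  π[e]((T ∪ π[e,x](ρ[x/u](ρ[e/f](S))))) → 11
  (π[e](γ[e; SUM(d)→a](σ[x='q']((T ⋈[e=d] σ[y='s'](σ[d>8](R)))))) ∪ π[e]((T ∪ π[e,x](ρ[x/u](ρ[e/f](S)))))) → 11

== RESULT ==
e
1
2
4
4
5
5
6
6
6
8
9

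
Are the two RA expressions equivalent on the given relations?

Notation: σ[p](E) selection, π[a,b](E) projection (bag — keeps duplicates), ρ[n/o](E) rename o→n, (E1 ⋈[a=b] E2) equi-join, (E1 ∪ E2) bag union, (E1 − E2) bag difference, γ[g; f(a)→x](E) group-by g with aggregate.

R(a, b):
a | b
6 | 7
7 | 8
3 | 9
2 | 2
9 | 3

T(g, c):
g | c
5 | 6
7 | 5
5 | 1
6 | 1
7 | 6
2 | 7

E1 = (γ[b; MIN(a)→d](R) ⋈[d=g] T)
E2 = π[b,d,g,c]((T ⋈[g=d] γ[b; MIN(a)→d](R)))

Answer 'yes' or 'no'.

E1 per-node cardinality:
  R → 5
  γ[b; MIN(a)→d](R) → 5
  T → 6
  (γ[b; MIN(a)→d](R) ⋈[d=g] T) → 4
E2 per-node cardinality:
  T → 6
  R → 5
  γ[b; MIN(a)→d](R) → 5
  (T ⋈[g=d] γ[b; MIN(a)→d](R)) → 4
  π[b,d,g,c]((T ⋈[g=d] γ[b; MIN(a)→d](R))) → 4

E1 and E2 produce the same multiset:
b | d | g | c
2 | 2 | 2 | 7
7 | 6 | 6 | 1
8 | 7 | 7 | 5
8 | 7 | 7 | 6

yes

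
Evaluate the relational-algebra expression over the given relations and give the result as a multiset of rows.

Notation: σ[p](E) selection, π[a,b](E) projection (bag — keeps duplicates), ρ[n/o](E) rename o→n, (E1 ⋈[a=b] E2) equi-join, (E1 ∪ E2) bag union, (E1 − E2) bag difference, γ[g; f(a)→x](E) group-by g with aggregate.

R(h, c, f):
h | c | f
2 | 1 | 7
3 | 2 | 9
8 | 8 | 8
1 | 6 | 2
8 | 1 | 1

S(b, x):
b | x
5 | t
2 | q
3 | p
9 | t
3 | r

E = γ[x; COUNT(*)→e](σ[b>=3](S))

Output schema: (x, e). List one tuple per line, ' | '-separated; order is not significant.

Stepwise |·|:
  S → 5
  σ[b>=3](S) → 4
  γ[x; COUNT(*)→e](σ[b>=3](S)) → 3

== RESULT ==
x | e
p | 1
r | 1
t | 2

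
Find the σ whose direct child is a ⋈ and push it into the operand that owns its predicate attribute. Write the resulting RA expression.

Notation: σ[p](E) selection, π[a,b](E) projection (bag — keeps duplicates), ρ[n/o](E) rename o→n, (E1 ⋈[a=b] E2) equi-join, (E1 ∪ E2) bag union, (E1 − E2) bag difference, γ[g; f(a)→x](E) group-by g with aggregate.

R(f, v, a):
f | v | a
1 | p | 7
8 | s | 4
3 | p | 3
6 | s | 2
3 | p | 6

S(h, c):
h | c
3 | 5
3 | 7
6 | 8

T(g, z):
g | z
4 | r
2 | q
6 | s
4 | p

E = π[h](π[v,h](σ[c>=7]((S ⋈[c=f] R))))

σ filters on c, owned by the left side.
E' = π[h](π[v,h]((σ[c>=7](S) ⋈[c=f] R)))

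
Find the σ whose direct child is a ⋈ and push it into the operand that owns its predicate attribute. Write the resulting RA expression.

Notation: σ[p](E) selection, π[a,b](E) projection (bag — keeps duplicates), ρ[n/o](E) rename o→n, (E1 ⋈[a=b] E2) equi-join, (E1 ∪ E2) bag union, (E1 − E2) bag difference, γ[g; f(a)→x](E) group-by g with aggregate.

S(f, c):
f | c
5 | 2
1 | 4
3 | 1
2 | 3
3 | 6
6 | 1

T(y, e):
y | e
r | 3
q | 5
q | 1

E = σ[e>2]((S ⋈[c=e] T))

σ filters on e, owned by the right side.
E' = (S ⋈[c=e] σ[e>2](T))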